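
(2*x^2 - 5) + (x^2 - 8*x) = 3*x^2 - 8*x - 5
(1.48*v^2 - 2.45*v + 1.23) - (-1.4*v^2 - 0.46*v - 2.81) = 2.88*v^2 - 1.99*v + 4.04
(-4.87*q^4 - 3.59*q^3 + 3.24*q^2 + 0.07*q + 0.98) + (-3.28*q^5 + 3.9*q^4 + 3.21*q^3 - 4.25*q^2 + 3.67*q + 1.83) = -3.28*q^5 - 0.97*q^4 - 0.38*q^3 - 1.01*q^2 + 3.74*q + 2.81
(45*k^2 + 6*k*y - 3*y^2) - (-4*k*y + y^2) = 45*k^2 + 10*k*y - 4*y^2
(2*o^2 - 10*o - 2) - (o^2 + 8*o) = o^2 - 18*o - 2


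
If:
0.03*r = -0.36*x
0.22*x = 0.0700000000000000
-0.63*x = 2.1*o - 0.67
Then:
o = 0.22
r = -3.82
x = 0.32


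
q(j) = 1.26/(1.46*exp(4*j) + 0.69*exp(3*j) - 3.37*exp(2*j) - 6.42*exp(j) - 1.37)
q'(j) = 1.26*(-5.84*exp(4*j) - 2.07*exp(3*j) + 6.74*exp(2*j) + 6.42*exp(j))/(1.46*exp(4*j) + 0.69*exp(3*j) - 3.37*exp(2*j) - 6.42*exp(j) - 1.37)^2 = (-7.3584*exp(3*j) - 2.6082*exp(2*j) + 8.4924*exp(j) + 8.0892)*exp(j)/(-1.46*exp(4*j) - 0.69*exp(3*j) + 3.37*exp(2*j) + 6.42*exp(j) + 1.37)^2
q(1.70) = 0.00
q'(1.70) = -0.00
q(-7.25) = -0.92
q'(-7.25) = 0.00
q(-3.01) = -0.74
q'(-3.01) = 0.15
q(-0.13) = -0.15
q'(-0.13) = 0.11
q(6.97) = 0.00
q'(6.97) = -0.00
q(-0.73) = -0.25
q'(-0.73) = 0.20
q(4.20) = 0.00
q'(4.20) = -0.00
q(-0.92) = -0.29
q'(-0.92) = 0.22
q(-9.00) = -0.92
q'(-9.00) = 0.00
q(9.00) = 0.00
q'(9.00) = 0.00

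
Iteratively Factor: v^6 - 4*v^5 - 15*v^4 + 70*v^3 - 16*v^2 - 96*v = (v - 3)*(v^5 - v^4 - 18*v^3 + 16*v^2 + 32*v) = (v - 3)*(v + 4)*(v^4 - 5*v^3 + 2*v^2 + 8*v) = (v - 3)*(v + 1)*(v + 4)*(v^3 - 6*v^2 + 8*v) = v*(v - 3)*(v + 1)*(v + 4)*(v^2 - 6*v + 8) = v*(v - 4)*(v - 3)*(v + 1)*(v + 4)*(v - 2)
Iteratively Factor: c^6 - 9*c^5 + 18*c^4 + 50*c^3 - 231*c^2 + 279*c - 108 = (c - 1)*(c^5 - 8*c^4 + 10*c^3 + 60*c^2 - 171*c + 108) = (c - 3)*(c - 1)*(c^4 - 5*c^3 - 5*c^2 + 45*c - 36) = (c - 4)*(c - 3)*(c - 1)*(c^3 - c^2 - 9*c + 9) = (c - 4)*(c - 3)^2*(c - 1)*(c^2 + 2*c - 3) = (c - 4)*(c - 3)^2*(c - 1)^2*(c + 3)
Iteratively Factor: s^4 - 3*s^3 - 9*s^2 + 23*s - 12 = (s + 3)*(s^3 - 6*s^2 + 9*s - 4) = (s - 4)*(s + 3)*(s^2 - 2*s + 1) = (s - 4)*(s - 1)*(s + 3)*(s - 1)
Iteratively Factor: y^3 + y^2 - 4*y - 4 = (y + 1)*(y^2 - 4) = (y - 2)*(y + 1)*(y + 2)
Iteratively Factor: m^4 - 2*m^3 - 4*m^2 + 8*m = (m - 2)*(m^3 - 4*m) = (m - 2)*(m + 2)*(m^2 - 2*m) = m*(m - 2)*(m + 2)*(m - 2)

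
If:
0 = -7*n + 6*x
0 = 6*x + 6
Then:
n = -6/7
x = -1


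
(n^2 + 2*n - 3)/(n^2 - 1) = (n + 3)/(n + 1)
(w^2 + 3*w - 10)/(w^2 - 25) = (w - 2)/(w - 5)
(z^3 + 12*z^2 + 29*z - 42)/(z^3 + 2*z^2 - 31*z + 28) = (z + 6)/(z - 4)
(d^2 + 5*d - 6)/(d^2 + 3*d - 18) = (d - 1)/(d - 3)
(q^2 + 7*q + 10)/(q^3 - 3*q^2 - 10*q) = (q + 5)/(q*(q - 5))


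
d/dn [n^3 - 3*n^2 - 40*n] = 3*n^2 - 6*n - 40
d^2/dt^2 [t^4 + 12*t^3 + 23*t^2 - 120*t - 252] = 12*t^2 + 72*t + 46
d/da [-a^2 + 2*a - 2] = 2 - 2*a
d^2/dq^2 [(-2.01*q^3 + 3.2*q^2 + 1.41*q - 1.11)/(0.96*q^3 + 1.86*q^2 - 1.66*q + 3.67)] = (13.076352*q^6 - 11.42208*q^5 + 118.407168*q^4 - 139.17714*q^3 - 129.631212*q^2 - 176.156658*q + 112.417696)/(0.884736*q^9 + 5.142528*q^8 + 5.37408*q^7 - 1.202904*q^6 + 30.026232*q^5 + 18.375372*q^4 - 33.772816*q^3 + 105.495618*q^2 - 67.075122*q + 49.430863)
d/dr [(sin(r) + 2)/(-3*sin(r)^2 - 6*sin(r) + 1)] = (3*sin(r)^2 + 12*sin(r) + 13)*cos(r)/(3*sin(r)^2 + 6*sin(r) - 1)^2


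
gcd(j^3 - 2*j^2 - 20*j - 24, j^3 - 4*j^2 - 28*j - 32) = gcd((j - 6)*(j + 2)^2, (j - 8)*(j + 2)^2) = j^2 + 4*j + 4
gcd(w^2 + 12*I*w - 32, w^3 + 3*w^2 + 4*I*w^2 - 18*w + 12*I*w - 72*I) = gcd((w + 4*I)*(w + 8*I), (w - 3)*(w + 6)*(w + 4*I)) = w + 4*I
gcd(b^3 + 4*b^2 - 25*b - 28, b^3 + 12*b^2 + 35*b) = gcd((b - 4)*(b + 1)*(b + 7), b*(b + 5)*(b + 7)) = b + 7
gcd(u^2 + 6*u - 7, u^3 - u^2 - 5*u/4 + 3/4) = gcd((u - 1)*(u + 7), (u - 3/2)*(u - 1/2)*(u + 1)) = 1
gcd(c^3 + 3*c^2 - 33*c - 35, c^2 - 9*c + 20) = c - 5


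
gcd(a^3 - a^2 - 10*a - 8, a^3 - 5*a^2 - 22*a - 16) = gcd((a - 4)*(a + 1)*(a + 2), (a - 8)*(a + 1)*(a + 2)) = a^2 + 3*a + 2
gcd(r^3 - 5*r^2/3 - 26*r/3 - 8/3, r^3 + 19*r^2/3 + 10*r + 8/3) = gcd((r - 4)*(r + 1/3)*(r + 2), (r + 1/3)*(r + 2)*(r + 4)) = r^2 + 7*r/3 + 2/3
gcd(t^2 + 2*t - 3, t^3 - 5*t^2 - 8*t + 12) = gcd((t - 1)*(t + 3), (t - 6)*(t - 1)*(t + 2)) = t - 1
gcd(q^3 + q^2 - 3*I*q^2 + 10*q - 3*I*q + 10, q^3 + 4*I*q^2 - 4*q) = q + 2*I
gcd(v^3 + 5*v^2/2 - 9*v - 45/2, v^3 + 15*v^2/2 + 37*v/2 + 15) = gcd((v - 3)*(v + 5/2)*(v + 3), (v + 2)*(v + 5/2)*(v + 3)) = v^2 + 11*v/2 + 15/2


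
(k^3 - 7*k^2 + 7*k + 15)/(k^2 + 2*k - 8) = (k^3 - 7*k^2 + 7*k + 15)/(k^2 + 2*k - 8)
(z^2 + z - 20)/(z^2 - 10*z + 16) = (z^2 + z - 20)/(z^2 - 10*z + 16)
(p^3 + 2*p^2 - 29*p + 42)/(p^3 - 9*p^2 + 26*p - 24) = (p + 7)/(p - 4)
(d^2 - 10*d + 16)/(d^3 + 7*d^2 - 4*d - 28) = (d - 8)/(d^2 + 9*d + 14)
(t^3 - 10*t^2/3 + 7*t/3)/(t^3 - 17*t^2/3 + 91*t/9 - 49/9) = 3*t/(3*t - 7)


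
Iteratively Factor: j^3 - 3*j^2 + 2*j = (j - 1)*(j^2 - 2*j) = j*(j - 1)*(j - 2)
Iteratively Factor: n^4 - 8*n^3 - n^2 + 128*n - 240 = (n - 3)*(n^3 - 5*n^2 - 16*n + 80) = (n - 5)*(n - 3)*(n^2 - 16) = (n - 5)*(n - 4)*(n - 3)*(n + 4)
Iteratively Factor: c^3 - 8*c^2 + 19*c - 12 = (c - 1)*(c^2 - 7*c + 12) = (c - 3)*(c - 1)*(c - 4)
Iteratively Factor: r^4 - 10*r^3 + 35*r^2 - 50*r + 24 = (r - 1)*(r^3 - 9*r^2 + 26*r - 24) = (r - 3)*(r - 1)*(r^2 - 6*r + 8) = (r - 3)*(r - 2)*(r - 1)*(r - 4)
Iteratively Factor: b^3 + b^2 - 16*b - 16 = (b + 1)*(b^2 - 16) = (b - 4)*(b + 1)*(b + 4)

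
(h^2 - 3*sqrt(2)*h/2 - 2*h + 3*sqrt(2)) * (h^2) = h^4 - 3*sqrt(2)*h^3/2 - 2*h^3 + 3*sqrt(2)*h^2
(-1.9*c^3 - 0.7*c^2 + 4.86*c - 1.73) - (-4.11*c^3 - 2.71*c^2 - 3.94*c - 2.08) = 2.21*c^3 + 2.01*c^2 + 8.8*c + 0.35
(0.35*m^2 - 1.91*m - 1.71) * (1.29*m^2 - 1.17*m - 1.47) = 0.4515*m^4 - 2.8734*m^3 - 0.4857*m^2 + 4.8084*m + 2.5137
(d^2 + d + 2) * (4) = 4*d^2 + 4*d + 8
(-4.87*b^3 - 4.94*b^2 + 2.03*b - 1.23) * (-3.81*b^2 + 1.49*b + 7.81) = 18.5547*b^5 + 11.5651*b^4 - 53.1296*b^3 - 30.8704*b^2 + 14.0216*b - 9.6063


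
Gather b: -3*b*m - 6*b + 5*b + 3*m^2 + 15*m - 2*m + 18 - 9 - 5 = b*(-3*m - 1) + 3*m^2 + 13*m + 4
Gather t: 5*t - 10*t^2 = -10*t^2 + 5*t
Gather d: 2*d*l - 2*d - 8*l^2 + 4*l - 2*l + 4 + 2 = d*(2*l - 2) - 8*l^2 + 2*l + 6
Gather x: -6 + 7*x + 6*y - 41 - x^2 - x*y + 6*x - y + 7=-x^2 + x*(13 - y) + 5*y - 40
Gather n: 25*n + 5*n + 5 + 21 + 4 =30*n + 30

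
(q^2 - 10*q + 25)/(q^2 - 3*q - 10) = (q - 5)/(q + 2)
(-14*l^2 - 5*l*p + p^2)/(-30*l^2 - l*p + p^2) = (14*l^2 + 5*l*p - p^2)/(30*l^2 + l*p - p^2)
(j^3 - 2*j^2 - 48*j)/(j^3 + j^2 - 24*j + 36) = j*(j - 8)/(j^2 - 5*j + 6)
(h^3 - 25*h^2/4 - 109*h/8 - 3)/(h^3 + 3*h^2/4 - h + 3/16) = 2*(4*h^2 - 31*h - 8)/(8*h^2 - 6*h + 1)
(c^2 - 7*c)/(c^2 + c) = (c - 7)/(c + 1)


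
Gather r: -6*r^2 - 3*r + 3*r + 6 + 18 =24 - 6*r^2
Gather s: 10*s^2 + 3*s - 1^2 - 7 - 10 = 10*s^2 + 3*s - 18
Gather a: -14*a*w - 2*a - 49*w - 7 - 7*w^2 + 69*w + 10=a*(-14*w - 2) - 7*w^2 + 20*w + 3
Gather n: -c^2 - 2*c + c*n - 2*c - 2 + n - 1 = -c^2 - 4*c + n*(c + 1) - 3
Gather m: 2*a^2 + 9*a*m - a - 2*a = 2*a^2 + 9*a*m - 3*a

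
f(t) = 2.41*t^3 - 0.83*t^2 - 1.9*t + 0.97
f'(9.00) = 568.79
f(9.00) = 1673.53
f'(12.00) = 1019.30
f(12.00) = 4023.13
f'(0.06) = -1.97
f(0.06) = 0.85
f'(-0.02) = -1.86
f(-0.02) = 1.01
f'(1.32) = 8.51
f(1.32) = 2.56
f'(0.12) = -2.00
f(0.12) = 0.73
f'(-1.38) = 14.16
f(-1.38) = -4.32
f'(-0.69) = 2.69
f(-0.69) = 1.09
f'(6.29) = 273.71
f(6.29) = 555.93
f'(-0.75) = 3.41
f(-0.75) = 0.91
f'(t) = 7.23*t^2 - 1.66*t - 1.9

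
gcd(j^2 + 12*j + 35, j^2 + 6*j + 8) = 1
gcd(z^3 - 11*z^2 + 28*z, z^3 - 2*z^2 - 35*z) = z^2 - 7*z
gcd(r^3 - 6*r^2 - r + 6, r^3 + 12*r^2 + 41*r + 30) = r + 1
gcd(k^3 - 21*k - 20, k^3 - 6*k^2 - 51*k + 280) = k - 5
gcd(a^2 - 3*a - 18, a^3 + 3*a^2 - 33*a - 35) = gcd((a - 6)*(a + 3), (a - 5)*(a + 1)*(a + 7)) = 1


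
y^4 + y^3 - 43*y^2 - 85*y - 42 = (y - 7)*(y + 1)^2*(y + 6)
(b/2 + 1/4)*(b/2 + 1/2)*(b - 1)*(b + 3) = b^4/4 + 7*b^3/8 + b^2/8 - 7*b/8 - 3/8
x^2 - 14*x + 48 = (x - 8)*(x - 6)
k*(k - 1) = k^2 - k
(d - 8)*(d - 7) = d^2 - 15*d + 56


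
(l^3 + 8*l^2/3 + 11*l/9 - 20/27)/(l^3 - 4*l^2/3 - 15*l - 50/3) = (l^2 + l - 4/9)/(l^2 - 3*l - 10)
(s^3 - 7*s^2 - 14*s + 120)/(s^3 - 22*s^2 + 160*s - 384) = (s^2 - s - 20)/(s^2 - 16*s + 64)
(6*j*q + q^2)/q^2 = (6*j + q)/q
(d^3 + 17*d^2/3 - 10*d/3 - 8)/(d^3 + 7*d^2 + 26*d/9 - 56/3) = 3*(d + 1)/(3*d + 7)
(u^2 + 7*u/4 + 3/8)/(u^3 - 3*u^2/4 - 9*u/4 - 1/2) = (u + 3/2)/(u^2 - u - 2)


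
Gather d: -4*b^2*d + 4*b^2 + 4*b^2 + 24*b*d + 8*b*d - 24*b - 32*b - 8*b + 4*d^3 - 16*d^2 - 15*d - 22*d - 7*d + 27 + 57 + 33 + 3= 8*b^2 - 64*b + 4*d^3 - 16*d^2 + d*(-4*b^2 + 32*b - 44) + 120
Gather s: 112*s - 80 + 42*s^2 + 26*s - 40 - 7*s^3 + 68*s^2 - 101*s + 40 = -7*s^3 + 110*s^2 + 37*s - 80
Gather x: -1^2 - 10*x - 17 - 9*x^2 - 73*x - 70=-9*x^2 - 83*x - 88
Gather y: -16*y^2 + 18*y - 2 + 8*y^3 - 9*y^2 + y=8*y^3 - 25*y^2 + 19*y - 2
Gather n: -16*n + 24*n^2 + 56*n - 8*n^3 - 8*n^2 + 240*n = -8*n^3 + 16*n^2 + 280*n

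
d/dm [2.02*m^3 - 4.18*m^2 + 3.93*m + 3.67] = 6.06*m^2 - 8.36*m + 3.93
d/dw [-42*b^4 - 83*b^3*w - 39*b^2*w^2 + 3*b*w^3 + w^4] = -83*b^3 - 78*b^2*w + 9*b*w^2 + 4*w^3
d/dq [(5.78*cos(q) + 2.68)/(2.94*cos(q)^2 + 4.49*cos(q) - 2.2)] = (16.9932*cos(q)^2 + 15.7584*cos(q) + 24.7492)*sin(q)/(8.6436*cos(q)^4 + 26.4012*cos(q)^3 + 7.2241*cos(q)^2 - 19.756*cos(q) + 4.84)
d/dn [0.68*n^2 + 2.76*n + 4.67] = 1.36*n + 2.76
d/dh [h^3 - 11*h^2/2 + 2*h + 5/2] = 3*h^2 - 11*h + 2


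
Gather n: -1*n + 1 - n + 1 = 2 - 2*n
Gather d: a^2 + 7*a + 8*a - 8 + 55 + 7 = a^2 + 15*a + 54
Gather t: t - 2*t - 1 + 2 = 1 - t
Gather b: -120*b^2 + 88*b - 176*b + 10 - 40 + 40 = -120*b^2 - 88*b + 10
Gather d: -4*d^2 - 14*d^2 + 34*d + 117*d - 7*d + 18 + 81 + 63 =-18*d^2 + 144*d + 162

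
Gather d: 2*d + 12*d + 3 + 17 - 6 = 14*d + 14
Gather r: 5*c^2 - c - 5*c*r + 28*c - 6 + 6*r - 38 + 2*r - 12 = 5*c^2 + 27*c + r*(8 - 5*c) - 56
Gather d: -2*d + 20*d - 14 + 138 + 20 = 18*d + 144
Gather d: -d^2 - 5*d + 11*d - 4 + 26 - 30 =-d^2 + 6*d - 8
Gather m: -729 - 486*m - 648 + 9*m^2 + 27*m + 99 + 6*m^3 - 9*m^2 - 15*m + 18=6*m^3 - 474*m - 1260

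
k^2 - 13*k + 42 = (k - 7)*(k - 6)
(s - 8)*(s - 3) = s^2 - 11*s + 24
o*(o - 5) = o^2 - 5*o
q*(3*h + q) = 3*h*q + q^2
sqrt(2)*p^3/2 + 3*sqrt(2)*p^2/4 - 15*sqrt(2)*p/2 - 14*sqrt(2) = (p - 4)*(p + 7/2)*(sqrt(2)*p/2 + sqrt(2))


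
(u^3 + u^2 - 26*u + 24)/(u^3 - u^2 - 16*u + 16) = (u + 6)/(u + 4)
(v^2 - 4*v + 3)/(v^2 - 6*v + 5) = (v - 3)/(v - 5)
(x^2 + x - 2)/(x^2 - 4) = (x - 1)/(x - 2)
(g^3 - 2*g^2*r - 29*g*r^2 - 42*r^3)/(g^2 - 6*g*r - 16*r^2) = (-g^2 + 4*g*r + 21*r^2)/(-g + 8*r)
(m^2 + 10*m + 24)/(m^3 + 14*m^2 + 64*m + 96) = 1/(m + 4)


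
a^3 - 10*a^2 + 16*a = a*(a - 8)*(a - 2)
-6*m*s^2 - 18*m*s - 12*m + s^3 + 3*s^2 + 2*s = (-6*m + s)*(s + 1)*(s + 2)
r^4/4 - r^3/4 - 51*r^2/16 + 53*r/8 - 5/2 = (r/4 + 1)*(r - 5/2)*(r - 2)*(r - 1/2)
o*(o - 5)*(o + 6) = o^3 + o^2 - 30*o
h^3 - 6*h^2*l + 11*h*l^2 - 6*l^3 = (h - 3*l)*(h - 2*l)*(h - l)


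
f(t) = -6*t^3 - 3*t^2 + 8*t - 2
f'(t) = -18*t^2 - 6*t + 8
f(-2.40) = 44.46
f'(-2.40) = -81.28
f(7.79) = -2958.11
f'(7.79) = -1131.05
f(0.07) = -1.46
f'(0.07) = 7.49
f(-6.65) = 1576.61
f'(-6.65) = -748.10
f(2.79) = -133.34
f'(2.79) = -148.85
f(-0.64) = -6.78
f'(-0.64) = 4.47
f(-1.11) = -6.37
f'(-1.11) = -7.52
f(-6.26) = 1302.24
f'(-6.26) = -659.82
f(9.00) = -4547.00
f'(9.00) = -1504.00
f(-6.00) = 1138.00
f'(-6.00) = -604.00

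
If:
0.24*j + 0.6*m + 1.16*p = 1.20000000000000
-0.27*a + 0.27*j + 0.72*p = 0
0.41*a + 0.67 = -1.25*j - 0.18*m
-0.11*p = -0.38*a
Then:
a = 0.10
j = -0.81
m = 1.67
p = 0.34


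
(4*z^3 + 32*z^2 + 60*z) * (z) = 4*z^4 + 32*z^3 + 60*z^2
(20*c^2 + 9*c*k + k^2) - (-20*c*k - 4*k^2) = 20*c^2 + 29*c*k + 5*k^2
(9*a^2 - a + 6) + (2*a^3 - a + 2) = 2*a^3 + 9*a^2 - 2*a + 8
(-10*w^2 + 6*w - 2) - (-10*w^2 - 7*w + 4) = 13*w - 6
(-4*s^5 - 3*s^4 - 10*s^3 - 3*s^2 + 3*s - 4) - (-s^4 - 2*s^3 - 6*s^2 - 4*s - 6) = -4*s^5 - 2*s^4 - 8*s^3 + 3*s^2 + 7*s + 2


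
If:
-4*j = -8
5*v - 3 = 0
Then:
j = 2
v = 3/5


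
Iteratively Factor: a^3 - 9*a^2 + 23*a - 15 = (a - 3)*(a^2 - 6*a + 5) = (a - 3)*(a - 1)*(a - 5)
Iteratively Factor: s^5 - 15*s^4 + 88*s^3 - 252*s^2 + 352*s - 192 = (s - 2)*(s^4 - 13*s^3 + 62*s^2 - 128*s + 96) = (s - 4)*(s - 2)*(s^3 - 9*s^2 + 26*s - 24) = (s - 4)*(s - 3)*(s - 2)*(s^2 - 6*s + 8) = (s - 4)^2*(s - 3)*(s - 2)*(s - 2)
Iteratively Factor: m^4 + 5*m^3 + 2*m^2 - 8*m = (m + 4)*(m^3 + m^2 - 2*m) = (m + 2)*(m + 4)*(m^2 - m) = m*(m + 2)*(m + 4)*(m - 1)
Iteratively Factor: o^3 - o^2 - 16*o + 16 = (o - 1)*(o^2 - 16) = (o - 4)*(o - 1)*(o + 4)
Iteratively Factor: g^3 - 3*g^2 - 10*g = (g + 2)*(g^2 - 5*g) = g*(g + 2)*(g - 5)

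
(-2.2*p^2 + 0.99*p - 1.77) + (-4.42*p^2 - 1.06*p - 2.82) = -6.62*p^2 - 0.0700000000000001*p - 4.59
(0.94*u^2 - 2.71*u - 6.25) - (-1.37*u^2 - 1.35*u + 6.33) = 2.31*u^2 - 1.36*u - 12.58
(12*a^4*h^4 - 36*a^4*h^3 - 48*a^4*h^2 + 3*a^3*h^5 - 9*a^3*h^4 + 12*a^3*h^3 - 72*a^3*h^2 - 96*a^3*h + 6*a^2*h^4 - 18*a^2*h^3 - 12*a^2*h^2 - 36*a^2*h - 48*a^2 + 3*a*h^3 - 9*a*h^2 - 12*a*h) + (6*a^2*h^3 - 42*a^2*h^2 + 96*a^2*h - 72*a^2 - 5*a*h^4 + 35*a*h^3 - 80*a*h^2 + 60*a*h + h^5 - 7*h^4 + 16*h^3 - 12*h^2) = 12*a^4*h^4 - 36*a^4*h^3 - 48*a^4*h^2 + 3*a^3*h^5 - 9*a^3*h^4 + 12*a^3*h^3 - 72*a^3*h^2 - 96*a^3*h + 6*a^2*h^4 - 12*a^2*h^3 - 54*a^2*h^2 + 60*a^2*h - 120*a^2 - 5*a*h^4 + 38*a*h^3 - 89*a*h^2 + 48*a*h + h^5 - 7*h^4 + 16*h^3 - 12*h^2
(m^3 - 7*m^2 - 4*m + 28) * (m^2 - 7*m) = m^5 - 14*m^4 + 45*m^3 + 56*m^2 - 196*m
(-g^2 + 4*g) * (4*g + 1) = -4*g^3 + 15*g^2 + 4*g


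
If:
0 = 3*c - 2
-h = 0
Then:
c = 2/3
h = 0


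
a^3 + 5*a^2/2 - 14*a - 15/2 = (a - 3)*(a + 1/2)*(a + 5)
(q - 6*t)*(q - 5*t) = q^2 - 11*q*t + 30*t^2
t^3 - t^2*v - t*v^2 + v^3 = (-t + v)^2*(t + v)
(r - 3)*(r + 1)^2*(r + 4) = r^4 + 3*r^3 - 9*r^2 - 23*r - 12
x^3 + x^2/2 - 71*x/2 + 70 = (x - 4)*(x - 5/2)*(x + 7)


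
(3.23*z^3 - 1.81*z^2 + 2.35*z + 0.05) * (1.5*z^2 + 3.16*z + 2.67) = 4.845*z^5 + 7.4918*z^4 + 6.4295*z^3 + 2.6683*z^2 + 6.4325*z + 0.1335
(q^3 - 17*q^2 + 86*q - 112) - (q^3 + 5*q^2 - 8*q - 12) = -22*q^2 + 94*q - 100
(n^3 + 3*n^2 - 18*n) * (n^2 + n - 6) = n^5 + 4*n^4 - 21*n^3 - 36*n^2 + 108*n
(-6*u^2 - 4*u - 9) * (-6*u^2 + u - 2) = 36*u^4 + 18*u^3 + 62*u^2 - u + 18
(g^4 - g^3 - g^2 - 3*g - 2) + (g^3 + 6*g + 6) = g^4 - g^2 + 3*g + 4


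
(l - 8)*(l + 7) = l^2 - l - 56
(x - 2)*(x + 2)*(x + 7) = x^3 + 7*x^2 - 4*x - 28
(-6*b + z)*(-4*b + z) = 24*b^2 - 10*b*z + z^2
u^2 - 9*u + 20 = (u - 5)*(u - 4)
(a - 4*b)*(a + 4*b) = a^2 - 16*b^2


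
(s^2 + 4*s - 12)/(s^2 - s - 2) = (s + 6)/(s + 1)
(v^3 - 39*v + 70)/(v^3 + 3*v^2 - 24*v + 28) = (v - 5)/(v - 2)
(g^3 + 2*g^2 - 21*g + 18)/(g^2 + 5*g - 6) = g - 3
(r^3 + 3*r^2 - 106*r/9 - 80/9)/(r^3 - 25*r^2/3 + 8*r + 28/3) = (3*r^2 + 7*r - 40)/(3*(r^2 - 9*r + 14))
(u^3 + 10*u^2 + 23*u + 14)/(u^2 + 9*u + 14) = u + 1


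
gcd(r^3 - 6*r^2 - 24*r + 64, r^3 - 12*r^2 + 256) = r^2 - 4*r - 32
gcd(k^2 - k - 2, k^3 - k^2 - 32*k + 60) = k - 2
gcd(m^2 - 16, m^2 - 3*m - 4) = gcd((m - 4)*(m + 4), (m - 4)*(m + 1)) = m - 4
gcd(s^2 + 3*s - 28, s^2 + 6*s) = 1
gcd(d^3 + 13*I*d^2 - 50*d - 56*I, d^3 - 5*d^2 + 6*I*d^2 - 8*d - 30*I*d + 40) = d^2 + 6*I*d - 8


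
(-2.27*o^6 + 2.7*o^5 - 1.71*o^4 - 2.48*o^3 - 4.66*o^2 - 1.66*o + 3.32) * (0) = 0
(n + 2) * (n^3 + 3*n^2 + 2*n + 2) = n^4 + 5*n^3 + 8*n^2 + 6*n + 4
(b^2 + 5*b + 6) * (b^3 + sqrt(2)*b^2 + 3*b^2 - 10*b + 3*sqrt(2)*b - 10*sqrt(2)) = b^5 + sqrt(2)*b^4 + 8*b^4 + 11*b^3 + 8*sqrt(2)*b^3 - 32*b^2 + 11*sqrt(2)*b^2 - 60*b - 32*sqrt(2)*b - 60*sqrt(2)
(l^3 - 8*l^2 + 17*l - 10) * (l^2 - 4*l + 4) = l^5 - 12*l^4 + 53*l^3 - 110*l^2 + 108*l - 40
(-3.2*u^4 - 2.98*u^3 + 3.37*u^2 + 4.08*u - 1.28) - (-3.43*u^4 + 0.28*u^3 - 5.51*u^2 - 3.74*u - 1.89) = 0.23*u^4 - 3.26*u^3 + 8.88*u^2 + 7.82*u + 0.61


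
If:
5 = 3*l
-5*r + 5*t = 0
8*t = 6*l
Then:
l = 5/3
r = 5/4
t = 5/4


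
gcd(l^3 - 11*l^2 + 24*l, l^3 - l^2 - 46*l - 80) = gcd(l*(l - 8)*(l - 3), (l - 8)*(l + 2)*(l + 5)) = l - 8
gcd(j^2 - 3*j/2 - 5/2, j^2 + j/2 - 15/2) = j - 5/2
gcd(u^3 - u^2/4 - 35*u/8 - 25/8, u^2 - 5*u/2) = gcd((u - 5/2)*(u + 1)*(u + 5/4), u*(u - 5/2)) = u - 5/2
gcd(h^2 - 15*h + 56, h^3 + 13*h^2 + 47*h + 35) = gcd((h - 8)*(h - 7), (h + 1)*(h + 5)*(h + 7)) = 1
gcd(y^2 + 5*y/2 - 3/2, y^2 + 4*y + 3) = y + 3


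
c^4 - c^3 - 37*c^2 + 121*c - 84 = (c - 4)*(c - 3)*(c - 1)*(c + 7)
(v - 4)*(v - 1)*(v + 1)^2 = v^4 - 3*v^3 - 5*v^2 + 3*v + 4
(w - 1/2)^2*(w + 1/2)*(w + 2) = w^4 + 3*w^3/2 - 5*w^2/4 - 3*w/8 + 1/4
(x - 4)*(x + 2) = x^2 - 2*x - 8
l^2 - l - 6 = (l - 3)*(l + 2)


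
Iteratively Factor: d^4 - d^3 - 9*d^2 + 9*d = (d - 3)*(d^3 + 2*d^2 - 3*d) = (d - 3)*(d + 3)*(d^2 - d) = (d - 3)*(d - 1)*(d + 3)*(d)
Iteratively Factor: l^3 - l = (l)*(l^2 - 1) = l*(l - 1)*(l + 1)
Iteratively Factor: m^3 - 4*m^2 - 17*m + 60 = (m - 3)*(m^2 - m - 20) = (m - 5)*(m - 3)*(m + 4)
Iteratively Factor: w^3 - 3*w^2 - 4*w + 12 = (w - 3)*(w^2 - 4) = (w - 3)*(w + 2)*(w - 2)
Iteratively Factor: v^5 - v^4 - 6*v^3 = (v)*(v^4 - v^3 - 6*v^2) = v*(v - 3)*(v^3 + 2*v^2) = v*(v - 3)*(v + 2)*(v^2) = v^2*(v - 3)*(v + 2)*(v)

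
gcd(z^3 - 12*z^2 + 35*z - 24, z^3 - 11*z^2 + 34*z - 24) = z - 1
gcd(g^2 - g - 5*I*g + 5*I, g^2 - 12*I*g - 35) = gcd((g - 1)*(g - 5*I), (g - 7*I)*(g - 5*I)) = g - 5*I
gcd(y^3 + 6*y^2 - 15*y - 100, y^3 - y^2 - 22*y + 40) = y^2 + y - 20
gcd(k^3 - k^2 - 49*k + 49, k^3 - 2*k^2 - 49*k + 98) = k^2 - 49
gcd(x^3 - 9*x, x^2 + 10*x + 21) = x + 3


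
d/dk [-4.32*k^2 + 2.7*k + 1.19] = 2.7 - 8.64*k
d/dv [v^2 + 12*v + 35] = 2*v + 12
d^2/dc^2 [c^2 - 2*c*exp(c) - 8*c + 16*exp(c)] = -2*c*exp(c) + 12*exp(c) + 2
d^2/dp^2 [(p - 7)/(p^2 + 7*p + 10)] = 2*(-3*p*(p^2 + 7*p + 10) + (p - 7)*(2*p + 7)^2)/(p^2 + 7*p + 10)^3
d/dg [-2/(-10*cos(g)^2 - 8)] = 20*sin(2*g)/(5*cos(2*g) + 13)^2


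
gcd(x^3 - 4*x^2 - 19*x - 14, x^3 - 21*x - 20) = x + 1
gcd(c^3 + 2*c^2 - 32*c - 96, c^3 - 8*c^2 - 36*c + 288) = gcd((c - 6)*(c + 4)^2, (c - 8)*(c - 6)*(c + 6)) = c - 6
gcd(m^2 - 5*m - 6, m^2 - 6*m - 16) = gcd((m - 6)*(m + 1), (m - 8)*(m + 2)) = 1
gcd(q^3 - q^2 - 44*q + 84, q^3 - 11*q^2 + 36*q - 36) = q^2 - 8*q + 12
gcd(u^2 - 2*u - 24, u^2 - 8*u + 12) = u - 6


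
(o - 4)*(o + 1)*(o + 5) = o^3 + 2*o^2 - 19*o - 20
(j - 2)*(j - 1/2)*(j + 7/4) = j^3 - 3*j^2/4 - 27*j/8 + 7/4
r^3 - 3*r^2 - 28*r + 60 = (r - 6)*(r - 2)*(r + 5)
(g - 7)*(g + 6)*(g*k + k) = g^3*k - 43*g*k - 42*k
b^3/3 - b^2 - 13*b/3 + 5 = (b/3 + 1)*(b - 5)*(b - 1)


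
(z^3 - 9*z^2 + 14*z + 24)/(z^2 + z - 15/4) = 4*(z^3 - 9*z^2 + 14*z + 24)/(4*z^2 + 4*z - 15)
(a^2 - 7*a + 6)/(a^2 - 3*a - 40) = (-a^2 + 7*a - 6)/(-a^2 + 3*a + 40)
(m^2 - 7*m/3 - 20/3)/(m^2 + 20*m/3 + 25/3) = (m - 4)/(m + 5)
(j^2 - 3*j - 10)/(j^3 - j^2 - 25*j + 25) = (j + 2)/(j^2 + 4*j - 5)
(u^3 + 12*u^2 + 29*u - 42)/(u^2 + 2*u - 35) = (u^2 + 5*u - 6)/(u - 5)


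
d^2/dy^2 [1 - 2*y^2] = -4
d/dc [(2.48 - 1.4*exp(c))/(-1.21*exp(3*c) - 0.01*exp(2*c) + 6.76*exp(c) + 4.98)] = (-3.388*exp(3*c) + 8.9884*exp(2*c) + 0.0495999999999999*exp(c) - 23.7368)*exp(c)/(1.4641*exp(6*c) + 0.0242*exp(5*c) - 16.3591*exp(4*c) - 12.1868*exp(3*c) + 45.598*exp(2*c) + 67.3296*exp(c) + 24.8004)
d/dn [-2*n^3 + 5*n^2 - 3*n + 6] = -6*n^2 + 10*n - 3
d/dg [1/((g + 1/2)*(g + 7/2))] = 32*(-g - 2)/(16*g^4 + 128*g^3 + 312*g^2 + 224*g + 49)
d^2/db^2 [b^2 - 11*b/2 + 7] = 2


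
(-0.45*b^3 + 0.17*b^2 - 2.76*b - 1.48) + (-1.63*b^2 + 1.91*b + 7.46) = -0.45*b^3 - 1.46*b^2 - 0.85*b + 5.98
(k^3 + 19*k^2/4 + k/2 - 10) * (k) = k^4 + 19*k^3/4 + k^2/2 - 10*k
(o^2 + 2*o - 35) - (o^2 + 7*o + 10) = -5*o - 45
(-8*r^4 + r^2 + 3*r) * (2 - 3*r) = 24*r^5 - 16*r^4 - 3*r^3 - 7*r^2 + 6*r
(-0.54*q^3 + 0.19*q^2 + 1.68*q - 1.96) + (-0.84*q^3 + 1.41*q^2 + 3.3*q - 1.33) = -1.38*q^3 + 1.6*q^2 + 4.98*q - 3.29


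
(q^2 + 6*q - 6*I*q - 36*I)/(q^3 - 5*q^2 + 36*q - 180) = (q + 6)/(q^2 + q*(-5 + 6*I) - 30*I)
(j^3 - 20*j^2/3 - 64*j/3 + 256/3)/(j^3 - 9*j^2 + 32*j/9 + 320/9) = 3*(j + 4)/(3*j + 5)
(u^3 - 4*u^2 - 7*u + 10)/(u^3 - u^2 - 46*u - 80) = (u^2 - 6*u + 5)/(u^2 - 3*u - 40)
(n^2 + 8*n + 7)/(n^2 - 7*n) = (n^2 + 8*n + 7)/(n*(n - 7))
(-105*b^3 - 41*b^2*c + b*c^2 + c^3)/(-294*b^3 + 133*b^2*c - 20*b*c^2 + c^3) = (15*b^2 + 8*b*c + c^2)/(42*b^2 - 13*b*c + c^2)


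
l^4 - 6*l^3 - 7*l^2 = l^2*(l - 7)*(l + 1)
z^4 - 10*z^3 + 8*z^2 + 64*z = z*(z - 8)*(z - 4)*(z + 2)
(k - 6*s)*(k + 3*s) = k^2 - 3*k*s - 18*s^2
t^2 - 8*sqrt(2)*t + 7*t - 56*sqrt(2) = (t + 7)*(t - 8*sqrt(2))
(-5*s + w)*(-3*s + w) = 15*s^2 - 8*s*w + w^2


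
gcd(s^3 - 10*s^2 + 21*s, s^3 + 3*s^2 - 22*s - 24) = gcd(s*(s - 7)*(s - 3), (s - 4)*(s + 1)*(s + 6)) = 1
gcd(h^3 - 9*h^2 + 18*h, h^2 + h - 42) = h - 6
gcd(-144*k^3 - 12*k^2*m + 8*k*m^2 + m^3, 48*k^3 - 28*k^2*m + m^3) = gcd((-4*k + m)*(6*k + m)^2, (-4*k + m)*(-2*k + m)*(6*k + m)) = 24*k^2 - 2*k*m - m^2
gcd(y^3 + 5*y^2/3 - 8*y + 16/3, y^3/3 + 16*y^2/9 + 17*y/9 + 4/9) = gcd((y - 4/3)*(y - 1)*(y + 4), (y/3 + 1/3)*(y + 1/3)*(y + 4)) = y + 4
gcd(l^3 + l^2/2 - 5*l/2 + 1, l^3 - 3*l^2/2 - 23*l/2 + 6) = l - 1/2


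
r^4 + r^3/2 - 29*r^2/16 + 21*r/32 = r*(r - 3/4)*(r - 1/2)*(r + 7/4)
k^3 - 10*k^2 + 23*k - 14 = (k - 7)*(k - 2)*(k - 1)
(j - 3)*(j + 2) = j^2 - j - 6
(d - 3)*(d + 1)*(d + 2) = d^3 - 7*d - 6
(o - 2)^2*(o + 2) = o^3 - 2*o^2 - 4*o + 8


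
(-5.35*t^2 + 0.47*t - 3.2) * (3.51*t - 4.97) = -18.7785*t^3 + 28.2392*t^2 - 13.5679*t + 15.904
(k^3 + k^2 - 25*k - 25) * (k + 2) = k^4 + 3*k^3 - 23*k^2 - 75*k - 50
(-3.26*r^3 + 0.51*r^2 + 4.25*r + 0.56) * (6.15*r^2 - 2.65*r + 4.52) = -20.049*r^5 + 11.7755*r^4 + 10.0508*r^3 - 5.5133*r^2 + 17.726*r + 2.5312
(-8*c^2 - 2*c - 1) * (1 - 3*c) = 24*c^3 - 2*c^2 + c - 1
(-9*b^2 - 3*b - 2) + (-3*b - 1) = -9*b^2 - 6*b - 3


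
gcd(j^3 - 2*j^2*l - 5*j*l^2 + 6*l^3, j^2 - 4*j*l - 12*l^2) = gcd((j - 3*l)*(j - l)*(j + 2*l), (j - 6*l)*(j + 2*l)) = j + 2*l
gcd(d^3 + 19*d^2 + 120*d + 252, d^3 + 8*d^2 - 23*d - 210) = d^2 + 13*d + 42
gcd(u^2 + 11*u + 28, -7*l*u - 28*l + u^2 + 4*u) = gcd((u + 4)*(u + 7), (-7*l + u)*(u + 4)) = u + 4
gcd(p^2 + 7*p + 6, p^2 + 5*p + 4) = p + 1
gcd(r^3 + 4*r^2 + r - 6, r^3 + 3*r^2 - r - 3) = r^2 + 2*r - 3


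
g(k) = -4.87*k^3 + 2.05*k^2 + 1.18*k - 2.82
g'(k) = -14.61*k^2 + 4.1*k + 1.18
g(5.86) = -905.50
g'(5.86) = -476.50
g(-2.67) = 101.34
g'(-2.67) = -113.92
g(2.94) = -105.39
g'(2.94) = -113.05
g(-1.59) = 20.06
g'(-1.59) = -42.27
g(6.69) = -1361.34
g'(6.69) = -625.28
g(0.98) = -4.28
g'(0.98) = -8.83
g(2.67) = -77.75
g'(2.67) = -92.03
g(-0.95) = 2.08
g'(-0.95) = -15.90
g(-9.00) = 3702.84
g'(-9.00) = -1219.13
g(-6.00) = 1115.82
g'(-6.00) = -549.38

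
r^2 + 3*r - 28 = (r - 4)*(r + 7)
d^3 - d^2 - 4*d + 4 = (d - 2)*(d - 1)*(d + 2)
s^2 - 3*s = s*(s - 3)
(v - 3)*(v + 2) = v^2 - v - 6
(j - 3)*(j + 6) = j^2 + 3*j - 18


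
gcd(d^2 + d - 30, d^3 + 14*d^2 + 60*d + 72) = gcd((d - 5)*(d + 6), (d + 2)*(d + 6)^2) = d + 6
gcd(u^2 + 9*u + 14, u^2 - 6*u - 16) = u + 2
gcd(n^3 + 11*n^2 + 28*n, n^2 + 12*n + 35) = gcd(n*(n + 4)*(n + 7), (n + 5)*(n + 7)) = n + 7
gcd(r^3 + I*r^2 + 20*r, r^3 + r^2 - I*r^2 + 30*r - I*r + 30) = r + 5*I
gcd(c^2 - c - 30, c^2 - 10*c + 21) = 1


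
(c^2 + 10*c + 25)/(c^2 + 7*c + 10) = (c + 5)/(c + 2)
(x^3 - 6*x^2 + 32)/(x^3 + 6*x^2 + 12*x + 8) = (x^2 - 8*x + 16)/(x^2 + 4*x + 4)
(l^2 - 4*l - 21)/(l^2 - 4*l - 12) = (-l^2 + 4*l + 21)/(-l^2 + 4*l + 12)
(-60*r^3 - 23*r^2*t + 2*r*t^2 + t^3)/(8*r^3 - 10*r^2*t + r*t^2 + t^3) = (-15*r^2 - 2*r*t + t^2)/(2*r^2 - 3*r*t + t^2)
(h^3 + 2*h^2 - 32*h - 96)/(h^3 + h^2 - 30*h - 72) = (h + 4)/(h + 3)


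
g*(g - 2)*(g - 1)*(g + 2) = g^4 - g^3 - 4*g^2 + 4*g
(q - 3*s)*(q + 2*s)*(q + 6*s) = q^3 + 5*q^2*s - 12*q*s^2 - 36*s^3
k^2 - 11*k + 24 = (k - 8)*(k - 3)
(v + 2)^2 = v^2 + 4*v + 4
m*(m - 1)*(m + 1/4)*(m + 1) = m^4 + m^3/4 - m^2 - m/4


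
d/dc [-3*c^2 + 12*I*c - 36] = -6*c + 12*I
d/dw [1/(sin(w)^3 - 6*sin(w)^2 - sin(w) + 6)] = (-3*sin(w)^2 + 12*sin(w) + 1)/((sin(w) - 6)^2*cos(w)^3)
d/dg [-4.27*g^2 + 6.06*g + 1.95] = 6.06 - 8.54*g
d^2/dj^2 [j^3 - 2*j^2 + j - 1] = 6*j - 4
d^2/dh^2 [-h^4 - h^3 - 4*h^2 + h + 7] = -12*h^2 - 6*h - 8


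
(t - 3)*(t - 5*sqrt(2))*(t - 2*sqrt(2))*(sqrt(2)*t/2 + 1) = sqrt(2)*t^4/2 - 6*t^3 - 3*sqrt(2)*t^3/2 + 3*sqrt(2)*t^2 + 18*t^2 - 9*sqrt(2)*t + 20*t - 60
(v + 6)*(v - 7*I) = v^2 + 6*v - 7*I*v - 42*I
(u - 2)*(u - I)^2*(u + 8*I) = u^4 - 2*u^3 + 6*I*u^3 + 15*u^2 - 12*I*u^2 - 30*u - 8*I*u + 16*I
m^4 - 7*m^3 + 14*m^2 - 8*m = m*(m - 4)*(m - 2)*(m - 1)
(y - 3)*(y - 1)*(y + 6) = y^3 + 2*y^2 - 21*y + 18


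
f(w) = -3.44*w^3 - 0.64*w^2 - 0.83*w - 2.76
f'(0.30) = -2.14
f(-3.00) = 86.85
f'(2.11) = -49.48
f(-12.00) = 5859.36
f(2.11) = -39.68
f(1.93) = -31.48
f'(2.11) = -49.48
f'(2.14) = -50.83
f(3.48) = -158.38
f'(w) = -10.32*w^2 - 1.28*w - 0.83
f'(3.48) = -130.26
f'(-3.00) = -89.87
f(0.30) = -3.16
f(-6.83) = 1069.08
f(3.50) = -161.00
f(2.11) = -39.68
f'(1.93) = -41.74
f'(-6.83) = -473.50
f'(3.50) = -131.73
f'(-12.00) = -1471.55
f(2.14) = -41.18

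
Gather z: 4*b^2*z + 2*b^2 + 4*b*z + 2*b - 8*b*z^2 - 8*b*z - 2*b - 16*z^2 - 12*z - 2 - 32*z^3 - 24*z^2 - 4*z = 2*b^2 - 32*z^3 + z^2*(-8*b - 40) + z*(4*b^2 - 4*b - 16) - 2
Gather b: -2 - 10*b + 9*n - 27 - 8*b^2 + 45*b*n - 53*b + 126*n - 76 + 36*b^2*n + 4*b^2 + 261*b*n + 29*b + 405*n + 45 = b^2*(36*n - 4) + b*(306*n - 34) + 540*n - 60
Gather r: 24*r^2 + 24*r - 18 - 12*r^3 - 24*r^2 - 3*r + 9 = -12*r^3 + 21*r - 9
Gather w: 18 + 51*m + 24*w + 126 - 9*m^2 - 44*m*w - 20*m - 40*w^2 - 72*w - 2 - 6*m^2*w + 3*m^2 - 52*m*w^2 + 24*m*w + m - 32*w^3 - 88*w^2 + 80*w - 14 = -6*m^2 + 32*m - 32*w^3 + w^2*(-52*m - 128) + w*(-6*m^2 - 20*m + 32) + 128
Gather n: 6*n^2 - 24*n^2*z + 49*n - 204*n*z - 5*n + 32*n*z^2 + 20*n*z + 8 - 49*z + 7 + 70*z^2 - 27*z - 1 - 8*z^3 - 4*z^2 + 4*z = n^2*(6 - 24*z) + n*(32*z^2 - 184*z + 44) - 8*z^3 + 66*z^2 - 72*z + 14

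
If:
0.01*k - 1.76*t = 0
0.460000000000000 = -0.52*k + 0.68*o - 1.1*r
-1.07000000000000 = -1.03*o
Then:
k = 176.0*t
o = 1.04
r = 0.224007060900265 - 83.2*t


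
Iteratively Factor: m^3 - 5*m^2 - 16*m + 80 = (m + 4)*(m^2 - 9*m + 20) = (m - 5)*(m + 4)*(m - 4)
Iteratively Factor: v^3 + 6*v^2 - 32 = (v + 4)*(v^2 + 2*v - 8) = (v - 2)*(v + 4)*(v + 4)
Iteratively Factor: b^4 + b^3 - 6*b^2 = (b)*(b^3 + b^2 - 6*b) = b^2*(b^2 + b - 6) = b^2*(b - 2)*(b + 3)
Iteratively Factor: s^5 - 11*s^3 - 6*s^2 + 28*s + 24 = (s + 2)*(s^4 - 2*s^3 - 7*s^2 + 8*s + 12) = (s - 2)*(s + 2)*(s^3 - 7*s - 6) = (s - 2)*(s + 2)^2*(s^2 - 2*s - 3) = (s - 2)*(s + 1)*(s + 2)^2*(s - 3)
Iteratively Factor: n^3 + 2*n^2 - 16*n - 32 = (n + 2)*(n^2 - 16) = (n - 4)*(n + 2)*(n + 4)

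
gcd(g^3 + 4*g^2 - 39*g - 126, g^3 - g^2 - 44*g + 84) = g^2 + g - 42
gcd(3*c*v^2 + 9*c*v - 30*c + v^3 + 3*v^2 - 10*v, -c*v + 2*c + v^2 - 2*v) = v - 2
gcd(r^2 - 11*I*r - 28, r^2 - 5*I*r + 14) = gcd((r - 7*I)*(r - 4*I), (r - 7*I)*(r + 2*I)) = r - 7*I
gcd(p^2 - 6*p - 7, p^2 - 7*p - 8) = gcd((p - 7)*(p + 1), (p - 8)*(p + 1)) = p + 1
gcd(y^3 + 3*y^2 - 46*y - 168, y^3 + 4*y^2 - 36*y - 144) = y^2 + 10*y + 24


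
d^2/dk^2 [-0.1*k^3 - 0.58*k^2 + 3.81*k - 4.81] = -0.6*k - 1.16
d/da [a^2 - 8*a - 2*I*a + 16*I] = 2*a - 8 - 2*I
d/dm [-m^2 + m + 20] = 1 - 2*m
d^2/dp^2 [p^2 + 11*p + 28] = 2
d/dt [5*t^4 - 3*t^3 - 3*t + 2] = 20*t^3 - 9*t^2 - 3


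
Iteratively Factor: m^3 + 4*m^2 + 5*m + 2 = (m + 1)*(m^2 + 3*m + 2) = (m + 1)^2*(m + 2)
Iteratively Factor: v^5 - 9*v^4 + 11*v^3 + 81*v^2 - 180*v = (v)*(v^4 - 9*v^3 + 11*v^2 + 81*v - 180) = v*(v - 3)*(v^3 - 6*v^2 - 7*v + 60) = v*(v - 4)*(v - 3)*(v^2 - 2*v - 15) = v*(v - 4)*(v - 3)*(v + 3)*(v - 5)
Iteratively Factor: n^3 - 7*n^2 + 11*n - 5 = (n - 5)*(n^2 - 2*n + 1) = (n - 5)*(n - 1)*(n - 1)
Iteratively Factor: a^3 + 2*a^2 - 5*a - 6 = (a + 3)*(a^2 - a - 2) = (a - 2)*(a + 3)*(a + 1)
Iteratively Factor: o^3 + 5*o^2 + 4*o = (o + 4)*(o^2 + o) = (o + 1)*(o + 4)*(o)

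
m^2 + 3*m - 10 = (m - 2)*(m + 5)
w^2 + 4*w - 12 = (w - 2)*(w + 6)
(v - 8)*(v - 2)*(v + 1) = v^3 - 9*v^2 + 6*v + 16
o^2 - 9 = (o - 3)*(o + 3)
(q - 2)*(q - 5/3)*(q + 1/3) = q^3 - 10*q^2/3 + 19*q/9 + 10/9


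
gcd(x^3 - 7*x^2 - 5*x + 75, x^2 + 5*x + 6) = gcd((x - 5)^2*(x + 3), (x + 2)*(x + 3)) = x + 3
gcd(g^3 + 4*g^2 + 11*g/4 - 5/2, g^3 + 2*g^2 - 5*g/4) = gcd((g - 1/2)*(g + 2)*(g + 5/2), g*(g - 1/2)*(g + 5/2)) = g^2 + 2*g - 5/4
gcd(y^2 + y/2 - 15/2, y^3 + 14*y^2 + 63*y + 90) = y + 3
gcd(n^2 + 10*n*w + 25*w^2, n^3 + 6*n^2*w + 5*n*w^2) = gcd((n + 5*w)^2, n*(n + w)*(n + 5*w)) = n + 5*w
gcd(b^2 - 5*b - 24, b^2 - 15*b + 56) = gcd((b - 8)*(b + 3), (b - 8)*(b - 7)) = b - 8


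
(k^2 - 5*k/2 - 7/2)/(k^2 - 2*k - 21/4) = 2*(k + 1)/(2*k + 3)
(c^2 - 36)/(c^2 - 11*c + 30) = (c + 6)/(c - 5)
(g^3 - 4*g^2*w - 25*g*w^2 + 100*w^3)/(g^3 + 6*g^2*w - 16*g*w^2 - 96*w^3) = (g^2 - 25*w^2)/(g^2 + 10*g*w + 24*w^2)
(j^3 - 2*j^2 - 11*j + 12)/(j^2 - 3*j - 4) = (j^2 + 2*j - 3)/(j + 1)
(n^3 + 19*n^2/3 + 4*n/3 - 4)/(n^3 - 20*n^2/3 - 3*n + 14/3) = (n + 6)/(n - 7)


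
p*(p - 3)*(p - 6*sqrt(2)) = p^3 - 6*sqrt(2)*p^2 - 3*p^2 + 18*sqrt(2)*p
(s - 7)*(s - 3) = s^2 - 10*s + 21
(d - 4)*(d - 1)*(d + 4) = d^3 - d^2 - 16*d + 16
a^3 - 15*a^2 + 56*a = a*(a - 8)*(a - 7)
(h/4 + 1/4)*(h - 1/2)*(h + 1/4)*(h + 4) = h^4/4 + 19*h^3/16 + 21*h^2/32 - 13*h/32 - 1/8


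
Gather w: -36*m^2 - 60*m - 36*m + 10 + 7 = -36*m^2 - 96*m + 17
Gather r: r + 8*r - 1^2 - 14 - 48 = 9*r - 63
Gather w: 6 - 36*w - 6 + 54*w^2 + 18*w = 54*w^2 - 18*w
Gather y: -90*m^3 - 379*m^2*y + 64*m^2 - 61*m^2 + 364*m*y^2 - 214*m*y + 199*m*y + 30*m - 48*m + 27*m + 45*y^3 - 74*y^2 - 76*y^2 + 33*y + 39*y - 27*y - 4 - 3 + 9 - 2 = -90*m^3 + 3*m^2 + 9*m + 45*y^3 + y^2*(364*m - 150) + y*(-379*m^2 - 15*m + 45)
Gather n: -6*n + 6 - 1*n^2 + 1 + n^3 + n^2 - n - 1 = n^3 - 7*n + 6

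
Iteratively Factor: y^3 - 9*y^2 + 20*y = (y - 4)*(y^2 - 5*y) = (y - 5)*(y - 4)*(y)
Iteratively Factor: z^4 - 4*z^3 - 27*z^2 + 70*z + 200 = (z + 4)*(z^3 - 8*z^2 + 5*z + 50) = (z - 5)*(z + 4)*(z^2 - 3*z - 10) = (z - 5)^2*(z + 4)*(z + 2)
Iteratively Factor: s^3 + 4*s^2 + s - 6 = (s - 1)*(s^2 + 5*s + 6) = (s - 1)*(s + 3)*(s + 2)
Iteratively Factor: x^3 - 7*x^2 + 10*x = (x - 2)*(x^2 - 5*x) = x*(x - 2)*(x - 5)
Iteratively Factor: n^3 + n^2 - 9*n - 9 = (n - 3)*(n^2 + 4*n + 3) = (n - 3)*(n + 3)*(n + 1)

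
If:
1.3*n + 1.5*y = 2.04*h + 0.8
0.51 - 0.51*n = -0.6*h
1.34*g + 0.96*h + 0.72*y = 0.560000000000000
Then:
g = -2.64199738634019*y - 0.283650870073595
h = 2.93778801843318*y + 0.97926267281106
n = 3.45622119815668*y + 2.15207373271889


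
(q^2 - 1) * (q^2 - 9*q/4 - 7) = q^4 - 9*q^3/4 - 8*q^2 + 9*q/4 + 7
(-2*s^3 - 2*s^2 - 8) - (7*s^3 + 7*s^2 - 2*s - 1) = -9*s^3 - 9*s^2 + 2*s - 7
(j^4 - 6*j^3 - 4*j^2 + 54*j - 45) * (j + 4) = j^5 - 2*j^4 - 28*j^3 + 38*j^2 + 171*j - 180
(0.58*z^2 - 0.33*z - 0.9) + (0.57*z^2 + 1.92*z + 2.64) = 1.15*z^2 + 1.59*z + 1.74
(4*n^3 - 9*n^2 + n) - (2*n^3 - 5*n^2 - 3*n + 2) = 2*n^3 - 4*n^2 + 4*n - 2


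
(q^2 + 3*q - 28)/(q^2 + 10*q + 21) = (q - 4)/(q + 3)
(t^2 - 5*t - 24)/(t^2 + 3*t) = (t - 8)/t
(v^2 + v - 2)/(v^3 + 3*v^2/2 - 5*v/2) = 2*(v + 2)/(v*(2*v + 5))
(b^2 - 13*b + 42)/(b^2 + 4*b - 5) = (b^2 - 13*b + 42)/(b^2 + 4*b - 5)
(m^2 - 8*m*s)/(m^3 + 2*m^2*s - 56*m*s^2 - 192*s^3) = m/(m^2 + 10*m*s + 24*s^2)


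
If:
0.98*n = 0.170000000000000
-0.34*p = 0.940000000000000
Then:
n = 0.17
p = -2.76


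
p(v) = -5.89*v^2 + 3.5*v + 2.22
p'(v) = 3.5 - 11.78*v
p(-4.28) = -120.66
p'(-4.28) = 53.92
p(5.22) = -140.00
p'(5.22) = -57.99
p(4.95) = -124.77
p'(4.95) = -54.81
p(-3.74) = -93.26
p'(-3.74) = 47.56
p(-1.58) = -18.01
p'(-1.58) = 22.11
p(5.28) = -143.50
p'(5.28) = -58.70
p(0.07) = 2.44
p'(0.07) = 2.68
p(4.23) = -88.36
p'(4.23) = -46.33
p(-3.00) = -61.29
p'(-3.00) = 38.84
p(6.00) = -188.82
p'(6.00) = -67.18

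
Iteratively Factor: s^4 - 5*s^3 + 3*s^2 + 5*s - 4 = (s - 4)*(s^3 - s^2 - s + 1) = (s - 4)*(s - 1)*(s^2 - 1) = (s - 4)*(s - 1)^2*(s + 1)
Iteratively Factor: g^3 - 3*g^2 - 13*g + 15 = (g + 3)*(g^2 - 6*g + 5) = (g - 5)*(g + 3)*(g - 1)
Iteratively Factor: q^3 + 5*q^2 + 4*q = (q + 1)*(q^2 + 4*q) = (q + 1)*(q + 4)*(q)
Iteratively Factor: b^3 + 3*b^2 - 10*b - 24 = (b - 3)*(b^2 + 6*b + 8) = (b - 3)*(b + 2)*(b + 4)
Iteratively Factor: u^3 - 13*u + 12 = (u - 3)*(u^2 + 3*u - 4) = (u - 3)*(u - 1)*(u + 4)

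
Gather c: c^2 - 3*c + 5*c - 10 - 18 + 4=c^2 + 2*c - 24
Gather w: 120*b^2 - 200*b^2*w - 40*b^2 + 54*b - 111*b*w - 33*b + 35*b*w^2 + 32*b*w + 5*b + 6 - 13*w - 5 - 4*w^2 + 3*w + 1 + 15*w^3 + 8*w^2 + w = 80*b^2 + 26*b + 15*w^3 + w^2*(35*b + 4) + w*(-200*b^2 - 79*b - 9) + 2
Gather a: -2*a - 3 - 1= -2*a - 4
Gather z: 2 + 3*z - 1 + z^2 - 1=z^2 + 3*z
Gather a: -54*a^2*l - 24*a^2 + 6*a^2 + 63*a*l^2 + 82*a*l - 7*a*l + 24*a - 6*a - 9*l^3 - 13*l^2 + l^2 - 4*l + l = a^2*(-54*l - 18) + a*(63*l^2 + 75*l + 18) - 9*l^3 - 12*l^2 - 3*l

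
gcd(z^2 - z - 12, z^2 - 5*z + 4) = z - 4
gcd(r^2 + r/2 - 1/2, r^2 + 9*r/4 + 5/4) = r + 1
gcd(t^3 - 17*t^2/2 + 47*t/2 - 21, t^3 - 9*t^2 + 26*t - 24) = t^2 - 5*t + 6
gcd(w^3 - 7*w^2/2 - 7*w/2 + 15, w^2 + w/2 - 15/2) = w - 5/2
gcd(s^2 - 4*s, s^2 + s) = s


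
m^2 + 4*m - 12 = (m - 2)*(m + 6)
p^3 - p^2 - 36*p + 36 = (p - 6)*(p - 1)*(p + 6)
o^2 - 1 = (o - 1)*(o + 1)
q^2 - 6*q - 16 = (q - 8)*(q + 2)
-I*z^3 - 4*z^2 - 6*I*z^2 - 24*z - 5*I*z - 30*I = (z + 6)*(z - 5*I)*(-I*z + 1)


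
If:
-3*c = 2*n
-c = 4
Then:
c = -4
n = 6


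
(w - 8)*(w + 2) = w^2 - 6*w - 16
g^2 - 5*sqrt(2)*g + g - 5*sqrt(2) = (g + 1)*(g - 5*sqrt(2))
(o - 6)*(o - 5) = o^2 - 11*o + 30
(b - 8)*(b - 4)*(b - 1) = b^3 - 13*b^2 + 44*b - 32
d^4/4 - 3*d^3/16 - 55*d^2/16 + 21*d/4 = d*(d/4 + 1)*(d - 3)*(d - 7/4)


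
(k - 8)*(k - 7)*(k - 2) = k^3 - 17*k^2 + 86*k - 112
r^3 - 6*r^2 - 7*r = r*(r - 7)*(r + 1)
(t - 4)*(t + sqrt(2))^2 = t^3 - 4*t^2 + 2*sqrt(2)*t^2 - 8*sqrt(2)*t + 2*t - 8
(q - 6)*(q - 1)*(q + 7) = q^3 - 43*q + 42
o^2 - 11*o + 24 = (o - 8)*(o - 3)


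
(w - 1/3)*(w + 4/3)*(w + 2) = w^3 + 3*w^2 + 14*w/9 - 8/9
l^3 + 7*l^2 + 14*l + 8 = (l + 1)*(l + 2)*(l + 4)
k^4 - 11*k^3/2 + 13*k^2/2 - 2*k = k*(k - 4)*(k - 1)*(k - 1/2)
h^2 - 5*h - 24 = (h - 8)*(h + 3)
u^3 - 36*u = u*(u - 6)*(u + 6)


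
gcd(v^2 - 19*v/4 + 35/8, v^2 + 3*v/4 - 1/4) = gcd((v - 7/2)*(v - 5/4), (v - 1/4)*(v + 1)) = 1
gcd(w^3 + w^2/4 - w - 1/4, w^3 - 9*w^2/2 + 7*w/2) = w - 1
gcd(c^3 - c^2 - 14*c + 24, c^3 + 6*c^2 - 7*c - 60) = c^2 + c - 12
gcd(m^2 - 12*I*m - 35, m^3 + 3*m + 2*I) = 1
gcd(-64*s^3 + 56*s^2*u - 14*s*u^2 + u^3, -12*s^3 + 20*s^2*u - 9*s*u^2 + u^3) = 2*s - u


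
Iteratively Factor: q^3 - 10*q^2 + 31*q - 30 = (q - 5)*(q^2 - 5*q + 6) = (q - 5)*(q - 3)*(q - 2)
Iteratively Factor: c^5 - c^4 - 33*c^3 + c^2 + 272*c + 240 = (c + 1)*(c^4 - 2*c^3 - 31*c^2 + 32*c + 240) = (c - 5)*(c + 1)*(c^3 + 3*c^2 - 16*c - 48) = (c - 5)*(c - 4)*(c + 1)*(c^2 + 7*c + 12) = (c - 5)*(c - 4)*(c + 1)*(c + 3)*(c + 4)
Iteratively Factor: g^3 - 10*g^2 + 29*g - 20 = (g - 4)*(g^2 - 6*g + 5) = (g - 4)*(g - 1)*(g - 5)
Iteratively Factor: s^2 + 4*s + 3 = (s + 1)*(s + 3)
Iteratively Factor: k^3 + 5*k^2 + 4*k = (k)*(k^2 + 5*k + 4) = k*(k + 1)*(k + 4)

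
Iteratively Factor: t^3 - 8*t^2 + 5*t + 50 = (t + 2)*(t^2 - 10*t + 25) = (t - 5)*(t + 2)*(t - 5)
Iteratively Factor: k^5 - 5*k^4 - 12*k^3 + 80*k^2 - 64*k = (k - 1)*(k^4 - 4*k^3 - 16*k^2 + 64*k) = (k - 1)*(k + 4)*(k^3 - 8*k^2 + 16*k) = k*(k - 1)*(k + 4)*(k^2 - 8*k + 16) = k*(k - 4)*(k - 1)*(k + 4)*(k - 4)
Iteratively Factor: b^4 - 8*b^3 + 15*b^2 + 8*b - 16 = (b - 1)*(b^3 - 7*b^2 + 8*b + 16) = (b - 1)*(b + 1)*(b^2 - 8*b + 16) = (b - 4)*(b - 1)*(b + 1)*(b - 4)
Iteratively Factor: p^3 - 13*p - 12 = (p - 4)*(p^2 + 4*p + 3) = (p - 4)*(p + 3)*(p + 1)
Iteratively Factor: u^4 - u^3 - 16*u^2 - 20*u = (u + 2)*(u^3 - 3*u^2 - 10*u) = (u - 5)*(u + 2)*(u^2 + 2*u) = (u - 5)*(u + 2)^2*(u)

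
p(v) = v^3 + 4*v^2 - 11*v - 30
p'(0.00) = -11.00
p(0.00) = -30.00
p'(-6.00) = 49.00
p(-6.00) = -36.00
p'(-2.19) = -14.13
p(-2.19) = 2.77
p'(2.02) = 17.40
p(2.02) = -27.66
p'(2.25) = 22.19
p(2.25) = -23.11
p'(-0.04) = -11.32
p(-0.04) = -29.55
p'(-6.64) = 68.15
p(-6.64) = -73.36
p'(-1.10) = -16.17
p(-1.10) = -14.39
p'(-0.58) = -14.63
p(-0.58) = -22.47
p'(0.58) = -5.35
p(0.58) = -34.84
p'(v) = 3*v^2 + 8*v - 11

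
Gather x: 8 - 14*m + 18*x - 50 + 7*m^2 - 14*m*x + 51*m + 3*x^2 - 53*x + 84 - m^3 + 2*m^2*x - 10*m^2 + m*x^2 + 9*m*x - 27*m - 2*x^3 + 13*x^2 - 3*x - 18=-m^3 - 3*m^2 + 10*m - 2*x^3 + x^2*(m + 16) + x*(2*m^2 - 5*m - 38) + 24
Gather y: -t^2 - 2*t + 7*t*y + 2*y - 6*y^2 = -t^2 - 2*t - 6*y^2 + y*(7*t + 2)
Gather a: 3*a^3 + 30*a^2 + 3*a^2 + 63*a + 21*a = 3*a^3 + 33*a^2 + 84*a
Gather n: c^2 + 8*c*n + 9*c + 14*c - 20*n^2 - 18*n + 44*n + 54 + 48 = c^2 + 23*c - 20*n^2 + n*(8*c + 26) + 102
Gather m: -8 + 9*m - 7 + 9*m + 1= 18*m - 14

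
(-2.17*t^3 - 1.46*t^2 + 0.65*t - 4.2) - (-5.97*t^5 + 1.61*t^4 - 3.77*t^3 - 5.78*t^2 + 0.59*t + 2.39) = 5.97*t^5 - 1.61*t^4 + 1.6*t^3 + 4.32*t^2 + 0.0600000000000001*t - 6.59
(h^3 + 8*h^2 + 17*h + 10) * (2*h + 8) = 2*h^4 + 24*h^3 + 98*h^2 + 156*h + 80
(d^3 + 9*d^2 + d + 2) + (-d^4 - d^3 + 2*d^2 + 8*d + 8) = -d^4 + 11*d^2 + 9*d + 10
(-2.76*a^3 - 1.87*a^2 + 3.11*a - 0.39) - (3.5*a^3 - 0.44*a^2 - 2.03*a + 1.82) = -6.26*a^3 - 1.43*a^2 + 5.14*a - 2.21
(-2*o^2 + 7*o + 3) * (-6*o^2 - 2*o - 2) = 12*o^4 - 38*o^3 - 28*o^2 - 20*o - 6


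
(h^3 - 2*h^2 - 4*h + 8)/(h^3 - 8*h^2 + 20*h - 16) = (h + 2)/(h - 4)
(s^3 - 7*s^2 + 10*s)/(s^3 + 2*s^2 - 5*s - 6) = s*(s - 5)/(s^2 + 4*s + 3)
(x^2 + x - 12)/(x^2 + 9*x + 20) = (x - 3)/(x + 5)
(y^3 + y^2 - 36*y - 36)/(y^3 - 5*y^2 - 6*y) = (y + 6)/y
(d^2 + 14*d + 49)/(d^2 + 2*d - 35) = (d + 7)/(d - 5)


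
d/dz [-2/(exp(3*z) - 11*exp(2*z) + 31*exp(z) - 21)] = (6*exp(2*z) - 44*exp(z) + 62)*exp(z)/(exp(3*z) - 11*exp(2*z) + 31*exp(z) - 21)^2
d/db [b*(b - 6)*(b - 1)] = 3*b^2 - 14*b + 6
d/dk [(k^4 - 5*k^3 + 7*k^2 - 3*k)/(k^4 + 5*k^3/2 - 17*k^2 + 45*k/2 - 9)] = 6*(5*k^2 - 12*k + 18)/(4*k^4 + 36*k^3 + 9*k^2 - 324*k + 324)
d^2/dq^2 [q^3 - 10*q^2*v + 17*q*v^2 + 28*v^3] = 6*q - 20*v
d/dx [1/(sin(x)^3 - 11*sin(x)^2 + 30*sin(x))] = (-3*cos(x) + 22/tan(x) - 30*cos(x)/sin(x)^2)/((sin(x) - 6)^2*(sin(x) - 5)^2)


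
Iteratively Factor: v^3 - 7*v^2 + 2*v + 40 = (v - 5)*(v^2 - 2*v - 8) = (v - 5)*(v - 4)*(v + 2)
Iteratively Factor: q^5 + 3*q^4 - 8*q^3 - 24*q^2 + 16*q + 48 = (q - 2)*(q^4 + 5*q^3 + 2*q^2 - 20*q - 24) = (q - 2)*(q + 2)*(q^3 + 3*q^2 - 4*q - 12) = (q - 2)*(q + 2)*(q + 3)*(q^2 - 4) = (q - 2)*(q + 2)^2*(q + 3)*(q - 2)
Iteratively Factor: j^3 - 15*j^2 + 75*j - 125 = (j - 5)*(j^2 - 10*j + 25) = (j - 5)^2*(j - 5)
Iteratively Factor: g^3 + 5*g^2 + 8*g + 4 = (g + 2)*(g^2 + 3*g + 2) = (g + 2)^2*(g + 1)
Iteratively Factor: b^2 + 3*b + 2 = (b + 2)*(b + 1)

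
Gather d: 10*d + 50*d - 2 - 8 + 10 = 60*d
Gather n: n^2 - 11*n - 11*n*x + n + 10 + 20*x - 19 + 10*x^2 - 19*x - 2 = n^2 + n*(-11*x - 10) + 10*x^2 + x - 11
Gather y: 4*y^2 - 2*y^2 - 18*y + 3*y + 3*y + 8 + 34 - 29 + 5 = 2*y^2 - 12*y + 18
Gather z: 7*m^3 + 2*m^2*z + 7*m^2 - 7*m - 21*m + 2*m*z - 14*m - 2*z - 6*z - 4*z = 7*m^3 + 7*m^2 - 42*m + z*(2*m^2 + 2*m - 12)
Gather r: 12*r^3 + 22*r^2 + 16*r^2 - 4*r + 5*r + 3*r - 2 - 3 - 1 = 12*r^3 + 38*r^2 + 4*r - 6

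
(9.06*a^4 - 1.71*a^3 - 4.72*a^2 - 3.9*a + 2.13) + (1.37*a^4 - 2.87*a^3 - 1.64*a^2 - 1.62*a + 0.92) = 10.43*a^4 - 4.58*a^3 - 6.36*a^2 - 5.52*a + 3.05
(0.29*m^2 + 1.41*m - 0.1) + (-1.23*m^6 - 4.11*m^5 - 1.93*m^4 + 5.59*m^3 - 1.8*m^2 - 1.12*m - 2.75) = -1.23*m^6 - 4.11*m^5 - 1.93*m^4 + 5.59*m^3 - 1.51*m^2 + 0.29*m - 2.85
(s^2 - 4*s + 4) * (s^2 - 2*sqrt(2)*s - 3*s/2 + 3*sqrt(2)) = s^4 - 11*s^3/2 - 2*sqrt(2)*s^3 + 10*s^2 + 11*sqrt(2)*s^2 - 20*sqrt(2)*s - 6*s + 12*sqrt(2)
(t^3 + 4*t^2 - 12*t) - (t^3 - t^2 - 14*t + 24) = 5*t^2 + 2*t - 24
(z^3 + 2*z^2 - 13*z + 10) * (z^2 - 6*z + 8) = z^5 - 4*z^4 - 17*z^3 + 104*z^2 - 164*z + 80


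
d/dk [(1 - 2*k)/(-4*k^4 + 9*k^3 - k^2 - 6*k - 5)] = (8*k^4 - 18*k^3 + 2*k^2 + 12*k - (2*k - 1)*(16*k^3 - 27*k^2 + 2*k + 6) + 10)/(4*k^4 - 9*k^3 + k^2 + 6*k + 5)^2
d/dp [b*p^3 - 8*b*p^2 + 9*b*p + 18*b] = b*(3*p^2 - 16*p + 9)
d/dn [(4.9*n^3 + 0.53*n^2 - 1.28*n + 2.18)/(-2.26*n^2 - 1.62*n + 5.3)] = (-11.074*n^4 - 15.876*n^3 + 74.1586*n^2 + 15.4716*n - 3.2524)/(5.1076*n^4 + 7.3224*n^3 - 21.3316*n^2 - 17.172*n + 28.09)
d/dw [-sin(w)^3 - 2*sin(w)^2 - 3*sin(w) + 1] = (-4*sin(w) + 3*cos(w)^2 - 6)*cos(w)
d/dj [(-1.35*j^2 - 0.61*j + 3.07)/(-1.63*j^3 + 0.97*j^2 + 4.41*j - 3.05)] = (-2.2005*j^4 - 1.9886*j^3 + 9.6505*j^2 + 2.2792*j - 11.6782)/(2.6569*j^6 - 3.1622*j^5 - 13.4357*j^4 + 18.4984*j^3 + 13.5311*j^2 - 26.901*j + 9.3025)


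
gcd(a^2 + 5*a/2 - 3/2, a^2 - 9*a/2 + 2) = a - 1/2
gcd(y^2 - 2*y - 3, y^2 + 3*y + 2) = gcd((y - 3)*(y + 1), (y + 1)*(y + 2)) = y + 1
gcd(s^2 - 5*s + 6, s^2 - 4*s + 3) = s - 3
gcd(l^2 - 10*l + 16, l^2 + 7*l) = 1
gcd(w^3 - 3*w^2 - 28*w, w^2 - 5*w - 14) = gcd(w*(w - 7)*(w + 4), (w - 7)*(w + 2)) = w - 7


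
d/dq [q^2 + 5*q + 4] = 2*q + 5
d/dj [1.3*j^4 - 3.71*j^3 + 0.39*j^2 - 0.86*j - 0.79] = 5.2*j^3 - 11.13*j^2 + 0.78*j - 0.86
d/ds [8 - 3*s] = -3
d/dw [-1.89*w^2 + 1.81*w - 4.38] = 1.81 - 3.78*w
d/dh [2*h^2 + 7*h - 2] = 4*h + 7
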